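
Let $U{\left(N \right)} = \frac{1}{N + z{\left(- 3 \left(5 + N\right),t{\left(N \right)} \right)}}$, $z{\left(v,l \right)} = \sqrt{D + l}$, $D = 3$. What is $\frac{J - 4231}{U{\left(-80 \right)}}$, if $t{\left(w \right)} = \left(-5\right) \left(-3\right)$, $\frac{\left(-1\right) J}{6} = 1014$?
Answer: $825200 - 30945 \sqrt{2} \approx 7.8144 \cdot 10^{5}$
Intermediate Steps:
$J = -6084$ ($J = \left(-6\right) 1014 = -6084$)
$t{\left(w \right)} = 15$
$z{\left(v,l \right)} = \sqrt{3 + l}$
$U{\left(N \right)} = \frac{1}{N + 3 \sqrt{2}}$ ($U{\left(N \right)} = \frac{1}{N + \sqrt{3 + 15}} = \frac{1}{N + \sqrt{18}} = \frac{1}{N + 3 \sqrt{2}}$)
$\frac{J - 4231}{U{\left(-80 \right)}} = \frac{-6084 - 4231}{\frac{1}{-80 + 3 \sqrt{2}}} = - 10315 \left(-80 + 3 \sqrt{2}\right) = 825200 - 30945 \sqrt{2}$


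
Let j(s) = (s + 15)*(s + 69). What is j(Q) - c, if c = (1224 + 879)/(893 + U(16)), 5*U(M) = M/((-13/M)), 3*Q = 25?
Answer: 104140345/57789 ≈ 1802.1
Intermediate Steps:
Q = 25/3 (Q = (⅓)*25 = 25/3 ≈ 8.3333)
U(M) = -M²/65 (U(M) = (M/((-13/M)))/5 = (M*(-M/13))/5 = (-M²/13)/5 = -M²/65)
j(s) = (15 + s)*(69 + s)
c = 45565/19263 (c = (1224 + 879)/(893 - 1/65*16²) = 2103/(893 - 1/65*256) = 2103/(893 - 256/65) = 2103/(57789/65) = 2103*(65/57789) = 45565/19263 ≈ 2.3654)
j(Q) - c = (1035 + (25/3)² + 84*(25/3)) - 1*45565/19263 = (1035 + 625/9 + 700) - 45565/19263 = 16240/9 - 45565/19263 = 104140345/57789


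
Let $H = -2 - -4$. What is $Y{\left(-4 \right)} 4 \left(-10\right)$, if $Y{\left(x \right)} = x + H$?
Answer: $80$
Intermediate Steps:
$H = 2$ ($H = -2 + 4 = 2$)
$Y{\left(x \right)} = 2 + x$ ($Y{\left(x \right)} = x + 2 = 2 + x$)
$Y{\left(-4 \right)} 4 \left(-10\right) = \left(2 - 4\right) 4 \left(-10\right) = \left(-2\right) 4 \left(-10\right) = \left(-8\right) \left(-10\right) = 80$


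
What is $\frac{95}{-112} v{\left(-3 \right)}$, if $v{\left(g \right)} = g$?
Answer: $\frac{285}{112} \approx 2.5446$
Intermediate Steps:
$\frac{95}{-112} v{\left(-3 \right)} = \frac{95}{-112} \left(-3\right) = 95 \left(- \frac{1}{112}\right) \left(-3\right) = \left(- \frac{95}{112}\right) \left(-3\right) = \frac{285}{112}$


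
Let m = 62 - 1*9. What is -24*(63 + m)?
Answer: -2784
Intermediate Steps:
m = 53 (m = 62 - 9 = 53)
-24*(63 + m) = -24*(63 + 53) = -24*116 = -2784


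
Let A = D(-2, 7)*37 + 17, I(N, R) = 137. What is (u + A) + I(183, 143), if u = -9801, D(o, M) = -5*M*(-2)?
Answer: -7057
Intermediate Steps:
D(o, M) = 10*M
A = 2607 (A = (10*7)*37 + 17 = 70*37 + 17 = 2590 + 17 = 2607)
(u + A) + I(183, 143) = (-9801 + 2607) + 137 = -7194 + 137 = -7057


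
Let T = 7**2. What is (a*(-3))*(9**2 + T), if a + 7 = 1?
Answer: 2340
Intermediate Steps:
a = -6 (a = -7 + 1 = -6)
T = 49
(a*(-3))*(9**2 + T) = (-6*(-3))*(9**2 + 49) = 18*(81 + 49) = 18*130 = 2340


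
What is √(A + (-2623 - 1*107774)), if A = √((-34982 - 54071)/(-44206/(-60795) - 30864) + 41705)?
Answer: √(-388666361235696366499572 + 1876332674*√146837795000495883869570)/1876332674 ≈ 331.95*I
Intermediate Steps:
A = √146837795000495883869570/1876332674 (A = √(-89053/(-44206*(-1/60795) - 30864) + 41705) = √(-89053/(44206/60795 - 30864) + 41705) = √(-89053/(-1876332674/60795) + 41705) = √(-89053*(-60795/1876332674) + 41705) = √(5413977135/1876332674 + 41705) = √(78257868146305/1876332674) = √146837795000495883869570/1876332674 ≈ 204.23)
√(A + (-2623 - 1*107774)) = √(√146837795000495883869570/1876332674 + (-2623 - 1*107774)) = √(√146837795000495883869570/1876332674 + (-2623 - 107774)) = √(√146837795000495883869570/1876332674 - 110397) = √(-110397 + √146837795000495883869570/1876332674)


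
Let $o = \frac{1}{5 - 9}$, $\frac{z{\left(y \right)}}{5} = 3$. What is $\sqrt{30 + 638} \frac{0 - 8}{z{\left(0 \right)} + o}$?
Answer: $- \frac{64 \sqrt{167}}{59} \approx -14.018$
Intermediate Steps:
$z{\left(y \right)} = 15$ ($z{\left(y \right)} = 5 \cdot 3 = 15$)
$o = - \frac{1}{4}$ ($o = \frac{1}{-4} = - \frac{1}{4} \approx -0.25$)
$\sqrt{30 + 638} \frac{0 - 8}{z{\left(0 \right)} + o} = \sqrt{30 + 638} \frac{0 - 8}{15 - \frac{1}{4}} = \sqrt{668} \left(- \frac{8}{\frac{59}{4}}\right) = 2 \sqrt{167} \left(\left(-8\right) \frac{4}{59}\right) = 2 \sqrt{167} \left(- \frac{32}{59}\right) = - \frac{64 \sqrt{167}}{59}$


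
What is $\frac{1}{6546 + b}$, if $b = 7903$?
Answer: $\frac{1}{14449} \approx 6.9209 \cdot 10^{-5}$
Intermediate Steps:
$\frac{1}{6546 + b} = \frac{1}{6546 + 7903} = \frac{1}{14449}$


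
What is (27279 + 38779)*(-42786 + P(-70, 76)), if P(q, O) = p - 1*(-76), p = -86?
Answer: -2827018168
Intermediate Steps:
P(q, O) = -10 (P(q, O) = -86 - 1*(-76) = -86 + 76 = -10)
(27279 + 38779)*(-42786 + P(-70, 76)) = (27279 + 38779)*(-42786 - 10) = 66058*(-42796) = -2827018168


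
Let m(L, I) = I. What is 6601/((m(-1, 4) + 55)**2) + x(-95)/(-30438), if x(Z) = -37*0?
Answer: 6601/3481 ≈ 1.8963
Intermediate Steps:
x(Z) = 0
6601/((m(-1, 4) + 55)**2) + x(-95)/(-30438) = 6601/((4 + 55)**2) + 0/(-30438) = 6601/(59**2) + 0*(-1/30438) = 6601/3481 + 0 = 6601/3481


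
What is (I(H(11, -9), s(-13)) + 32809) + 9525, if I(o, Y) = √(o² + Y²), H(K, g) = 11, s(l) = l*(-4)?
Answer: 42334 + 5*√113 ≈ 42387.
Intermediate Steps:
s(l) = -4*l
I(o, Y) = √(Y² + o²)
(I(H(11, -9), s(-13)) + 32809) + 9525 = (√((-4*(-13))² + 11²) + 32809) + 9525 = (√(52² + 121) + 32809) + 9525 = (√(2704 + 121) + 32809) + 9525 = (√2825 + 32809) + 9525 = (5*√113 + 32809) + 9525 = (32809 + 5*√113) + 9525 = 42334 + 5*√113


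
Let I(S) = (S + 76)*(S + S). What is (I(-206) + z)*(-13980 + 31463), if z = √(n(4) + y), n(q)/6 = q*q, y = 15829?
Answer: 936389480 + 611905*√13 ≈ 9.3860e+8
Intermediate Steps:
I(S) = 2*S*(76 + S) (I(S) = (76 + S)*(2*S) = 2*S*(76 + S))
n(q) = 6*q² (n(q) = 6*(q*q) = 6*q²)
z = 35*√13 (z = √(6*4² + 15829) = √(6*16 + 15829) = √(96 + 15829) = √15925 = 35*√13 ≈ 126.19)
(I(-206) + z)*(-13980 + 31463) = (2*(-206)*(76 - 206) + 35*√13)*(-13980 + 31463) = (2*(-206)*(-130) + 35*√13)*17483 = (53560 + 35*√13)*17483 = 936389480 + 611905*√13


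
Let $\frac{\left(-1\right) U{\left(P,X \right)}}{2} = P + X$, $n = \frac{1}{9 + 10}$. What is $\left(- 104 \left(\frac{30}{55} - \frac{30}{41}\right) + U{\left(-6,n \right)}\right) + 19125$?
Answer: $\frac{164150035}{8569} \approx 19156.0$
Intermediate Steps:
$n = \frac{1}{19} \approx 0.052632$
$U{\left(P,X \right)} = - 2 P - 2 X$ ($U{\left(P,X \right)} = - 2 \left(P + X\right) = - 2 P - 2 X$)
$\left(- 104 \left(\frac{30}{55} - \frac{30}{41}\right) + U{\left(-6,n \right)}\right) + 19125 = \left(- 104 \left(\frac{30}{55} - \frac{30}{41}\right) - - \frac{226}{19}\right) + 19125 = \left(- 104 \left(30 \cdot \frac{1}{55} - \frac{30}{41}\right) + \left(12 - \frac{2}{19}\right)\right) + 19125 = \left(- 104 \left(\frac{6}{11} - \frac{30}{41}\right) + \frac{226}{19}\right) + 19125 = \left(\left(-104\right) \left(- \frac{84}{451}\right) + \frac{226}{19}\right) + 19125 = \left(\frac{8736}{451} + \frac{226}{19}\right) + 19125 = \frac{267910}{8569} + 19125 = \frac{164150035}{8569}$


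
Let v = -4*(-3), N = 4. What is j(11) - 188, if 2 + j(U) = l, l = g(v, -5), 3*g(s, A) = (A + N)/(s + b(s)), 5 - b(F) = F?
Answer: -2851/15 ≈ -190.07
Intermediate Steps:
b(F) = 5 - F
v = 12
g(s, A) = 4/15 + A/15 (g(s, A) = ((A + 4)/(s + (5 - s)))/3 = ((4 + A)/5)/3 = ((4 + A)*(⅕))/3 = (⅘ + A/5)/3 = 4/15 + A/15)
l = -1/15 (l = 4/15 + (1/15)*(-5) = 4/15 - ⅓ = -1/15 ≈ -0.066667)
j(U) = -31/15 (j(U) = -2 - 1/15 = -31/15)
j(11) - 188 = -31/15 - 188 = -2851/15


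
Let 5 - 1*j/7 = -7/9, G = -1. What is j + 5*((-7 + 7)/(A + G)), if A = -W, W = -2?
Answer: 364/9 ≈ 40.444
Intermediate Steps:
A = 2 (A = -1*(-2) = 2)
j = 364/9 (j = 35 - (-49)/9 = 35 - 7*(-7/9) = 35 + 49/9 = 364/9 ≈ 40.444)
j + 5*((-7 + 7)/(A + G)) = 364/9 + 5*((-7 + 7)/(2 - 1)) = 364/9 + 5*(0/1) = 364/9 + 5*(0*1) = 364/9 + 5*0 = 364/9 + 0 = 364/9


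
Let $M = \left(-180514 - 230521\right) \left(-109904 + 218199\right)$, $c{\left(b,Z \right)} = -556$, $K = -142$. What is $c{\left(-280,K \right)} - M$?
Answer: $44513034769$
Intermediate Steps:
$M = -44513035325$ ($M = \left(-411035\right) 108295 = -44513035325$)
$c{\left(-280,K \right)} - M = -556 - -44513035325 = -556 + 44513035325 = 44513034769$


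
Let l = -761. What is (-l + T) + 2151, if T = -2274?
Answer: 638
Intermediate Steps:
(-l + T) + 2151 = (-1*(-761) - 2274) + 2151 = (761 - 2274) + 2151 = -1513 + 2151 = 638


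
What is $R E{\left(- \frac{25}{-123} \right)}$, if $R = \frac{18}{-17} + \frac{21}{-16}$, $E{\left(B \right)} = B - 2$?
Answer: $\frac{2795}{656} \approx 4.2607$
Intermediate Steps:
$E{\left(B \right)} = -2 + B$ ($E{\left(B \right)} = B - 2 = -2 + B$)
$R = - \frac{645}{272}$ ($R = 18 \left(- \frac{1}{17}\right) + 21 \left(- \frac{1}{16}\right) = - \frac{18}{17} - \frac{21}{16} = - \frac{645}{272} \approx -2.3713$)
$R E{\left(- \frac{25}{-123} \right)} = - \frac{645 \left(-2 - \frac{25}{-123}\right)}{272} = - \frac{645 \left(-2 - - \frac{25}{123}\right)}{272} = - \frac{645 \left(-2 + \frac{25}{123}\right)}{272} = \left(- \frac{645}{272}\right) \left(- \frac{221}{123}\right) = \frac{2795}{656}$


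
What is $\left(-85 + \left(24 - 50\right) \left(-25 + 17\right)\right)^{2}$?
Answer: $15129$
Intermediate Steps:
$\left(-85 + \left(24 - 50\right) \left(-25 + 17\right)\right)^{2} = \left(-85 - -208\right)^{2} = \left(-85 + 208\right)^{2} = 123^{2} = 15129$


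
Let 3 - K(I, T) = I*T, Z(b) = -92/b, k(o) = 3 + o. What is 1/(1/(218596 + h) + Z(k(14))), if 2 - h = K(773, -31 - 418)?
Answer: -2184194/11820361 ≈ -0.18478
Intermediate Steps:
K(I, T) = 3 - I*T
h = -347078 (h = 2 - (3 - 1*773*(-31 - 418)) = 2 - (3 - 1*773*(-449)) = 2 - (3 + 347077) = 2 - 1*347080 = 2 - 347080 = -347078)
1/(1/(218596 + h) + Z(k(14))) = 1/(1/(218596 - 347078) - 92/(3 + 14)) = 1/(1/(-128482) - 92/17) = 1/(-1/128482 - 92*1/17) = 1/(-1/128482 - 92/17) = 1/(-11820361/2184194) = -2184194/11820361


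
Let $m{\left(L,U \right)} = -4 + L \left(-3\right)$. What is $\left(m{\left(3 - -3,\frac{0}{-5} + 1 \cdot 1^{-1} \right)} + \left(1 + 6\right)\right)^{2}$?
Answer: $225$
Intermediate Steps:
$m{\left(L,U \right)} = -4 - 3 L$
$\left(m{\left(3 - -3,\frac{0}{-5} + 1 \cdot 1^{-1} \right)} + \left(1 + 6\right)\right)^{2} = \left(\left(-4 - 3 \left(3 - -3\right)\right) + \left(1 + 6\right)\right)^{2} = \left(\left(-4 - 3 \left(3 + 3\right)\right) + 7\right)^{2} = \left(\left(-4 - 18\right) + 7\right)^{2} = \left(-22 + 7\right)^{2} = \left(-15\right)^{2} = 225$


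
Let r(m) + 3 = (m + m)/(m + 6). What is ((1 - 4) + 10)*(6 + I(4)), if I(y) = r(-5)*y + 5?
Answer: -287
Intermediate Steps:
r(m) = -3 + 2*m/(6 + m) (r(m) = -3 + (m + m)/(m + 6) = -3 + (2*m)/(6 + m) = -3 + 2*m/(6 + m))
I(y) = 5 - 13*y (I(y) = ((-18 - 1*(-5))/(6 - 5))*y + 5 = ((-18 + 5)/1)*y + 5 = (1*(-13))*y + 5 = -13*y + 5 = 5 - 13*y)
((1 - 4) + 10)*(6 + I(4)) = ((1 - 4) + 10)*(6 + (5 - 13*4)) = (-3 + 10)*(6 + (5 - 52)) = 7*(6 - 47) = 7*(-41) = -287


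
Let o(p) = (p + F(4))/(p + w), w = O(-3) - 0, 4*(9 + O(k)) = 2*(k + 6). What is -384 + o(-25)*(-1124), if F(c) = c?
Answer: -72168/65 ≈ -1110.3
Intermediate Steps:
O(k) = -6 + k/2 (O(k) = -9 + (2*(k + 6))/4 = -9 + (2*(6 + k))/4 = -9 + (12 + 2*k)/4 = -9 + (3 + k/2) = -6 + k/2)
w = -15/2 (w = (-6 + (½)*(-3)) - 0 = (-6 - 3/2) - 1*0 = -15/2 + 0 = -15/2 ≈ -7.5000)
o(p) = (4 + p)/(-15/2 + p) (o(p) = (p + 4)/(p - 15/2) = (4 + p)/(-15/2 + p))
-384 + o(-25)*(-1124) = -384 + (2*(4 - 25)/(-15 + 2*(-25)))*(-1124) = -384 + (2*(-21)/(-15 - 50))*(-1124) = -384 + (2*(-21)/(-65))*(-1124) = -384 + (2*(-1/65)*(-21))*(-1124) = -384 + (42/65)*(-1124) = -384 - 47208/65 = -72168/65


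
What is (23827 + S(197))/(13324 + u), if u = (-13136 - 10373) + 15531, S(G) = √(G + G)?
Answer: 23827/5346 + √394/5346 ≈ 4.4607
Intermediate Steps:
S(G) = √2*√G (S(G) = √(2*G) = √2*√G)
u = -7978 (u = -23509 + 15531 = -7978)
(23827 + S(197))/(13324 + u) = (23827 + √2*√197)/(13324 - 7978) = (23827 + √394)/5346 = (23827 + √394)*(1/5346) = 23827/5346 + √394/5346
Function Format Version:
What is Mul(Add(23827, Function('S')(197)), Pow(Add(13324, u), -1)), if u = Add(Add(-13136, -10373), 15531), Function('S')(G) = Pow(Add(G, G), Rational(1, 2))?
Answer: Add(Rational(23827, 5346), Mul(Rational(1, 5346), Pow(394, Rational(1, 2)))) ≈ 4.4607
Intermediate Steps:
Function('S')(G) = Mul(Pow(2, Rational(1, 2)), Pow(G, Rational(1, 2))) (Function('S')(G) = Pow(Mul(2, G), Rational(1, 2)) = Mul(Pow(2, Rational(1, 2)), Pow(G, Rational(1, 2))))
u = -7978 (u = Add(-23509, 15531) = -7978)
Mul(Add(23827, Function('S')(197)), Pow(Add(13324, u), -1)) = Mul(Add(23827, Mul(Pow(2, Rational(1, 2)), Pow(197, Rational(1, 2)))), Pow(Add(13324, -7978), -1)) = Mul(Add(23827, Pow(394, Rational(1, 2))), Pow(5346, -1)) = Mul(Add(23827, Pow(394, Rational(1, 2))), Rational(1, 5346)) = Add(Rational(23827, 5346), Mul(Rational(1, 5346), Pow(394, Rational(1, 2))))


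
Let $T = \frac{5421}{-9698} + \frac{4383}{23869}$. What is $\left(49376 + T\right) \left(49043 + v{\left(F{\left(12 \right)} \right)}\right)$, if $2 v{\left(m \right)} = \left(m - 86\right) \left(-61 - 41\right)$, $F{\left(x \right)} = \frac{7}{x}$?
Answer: $\frac{187793606944714293}{71225096} \approx 2.6366 \cdot 10^{9}$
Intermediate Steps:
$v{\left(m \right)} = 4386 - 51 m$ ($v{\left(m \right)} = \frac{\left(m - 86\right) \left(-61 - 41\right)}{2} = \frac{\left(-86 + m\right) \left(-102\right)}{2} = \frac{8772 - 102 m}{2} = 4386 - 51 m$)
$T = - \frac{6683655}{17806274}$ ($T = 5421 \left(- \frac{1}{9698}\right) + 4383 \cdot \frac{1}{23869} = - \frac{417}{746} + \frac{4383}{23869} = - \frac{6683655}{17806274} \approx -0.37535$)
$\left(49376 + T\right) \left(49043 + v{\left(F{\left(12 \right)} \right)}\right) = \left(49376 - \frac{6683655}{17806274}\right) \left(49043 + \left(4386 - 51 \cdot \frac{7}{12}\right)\right) = \frac{879195901369 \left(49043 + \left(4386 - 51 \cdot 7 \cdot \frac{1}{12}\right)\right)}{17806274} = \frac{879195901369 \left(49043 + \left(4386 - \frac{119}{4}\right)\right)}{17806274} = \frac{879195901369 \left(49043 + \frac{17425}{4}\right)}{17806274} = \frac{879195901369}{17806274} \cdot \frac{213597}{4} = \frac{187793606944714293}{71225096}$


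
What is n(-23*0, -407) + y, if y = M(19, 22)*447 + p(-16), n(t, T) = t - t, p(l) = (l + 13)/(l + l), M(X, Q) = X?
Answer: 271779/32 ≈ 8493.1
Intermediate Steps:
p(l) = (13 + l)/(2*l) (p(l) = (13 + l)/((2*l)) = (13 + l)*(1/(2*l)) = (13 + l)/(2*l))
n(t, T) = 0
y = 271779/32 (y = 19*447 + (½)*(13 - 16)/(-16) = 8493 + (½)*(-1/16)*(-3) = 8493 + 3/32 = 271779/32 ≈ 8493.1)
n(-23*0, -407) + y = 0 + 271779/32 = 271779/32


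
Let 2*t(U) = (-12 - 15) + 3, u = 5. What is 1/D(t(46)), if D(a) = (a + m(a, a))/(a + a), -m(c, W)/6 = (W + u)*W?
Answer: 2/43 ≈ 0.046512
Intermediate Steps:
t(U) = -12 (t(U) = ((-12 - 15) + 3)/2 = (-27 + 3)/2 = (½)*(-24) = -12)
m(c, W) = -6*W*(5 + W) (m(c, W) = -6*(W + 5)*W = -6*(5 + W)*W = -6*W*(5 + W))
D(a) = (a - 6*a*(5 + a))/(2*a) (D(a) = (a - 6*a*(5 + a))/(a + a) = (a - 6*a*(5 + a))/((2*a)) = (a - 6*a*(5 + a))*(1/(2*a)) = (a - 6*a*(5 + a))/(2*a))
1/D(t(46)) = 1/(-29/2 - 3*(-12)) = 1/(-29/2 + 36) = 1/(43/2) = 2/43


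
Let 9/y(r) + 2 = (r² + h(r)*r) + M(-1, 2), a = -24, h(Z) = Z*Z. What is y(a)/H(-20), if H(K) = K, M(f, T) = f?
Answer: 3/88340 ≈ 3.3960e-5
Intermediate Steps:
h(Z) = Z²
y(r) = 9/(-3 + r² + r³) (y(r) = 9/(-2 + ((r² + r²*r) - 1)) = 9/(-2 + ((r² + r³) - 1)) = 9/(-2 + (-1 + r² + r³)) = 9/(-3 + r² + r³))
y(a)/H(-20) = (9/(-3 + (-24)² + (-24)³))/(-20) = (9/(-3 + 576 - 13824))*(-1/20) = (9/(-13251))*(-1/20) = (9*(-1/13251))*(-1/20) = -3/4417*(-1/20) = 3/88340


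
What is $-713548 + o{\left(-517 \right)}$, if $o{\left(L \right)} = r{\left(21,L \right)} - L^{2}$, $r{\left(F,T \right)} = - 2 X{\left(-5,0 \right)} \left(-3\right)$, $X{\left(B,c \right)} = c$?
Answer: $-980837$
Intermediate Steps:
$r{\left(F,T \right)} = 0$ ($r{\left(F,T \right)} = \left(-2\right) 0 \left(-3\right) = 0 \left(-3\right) = 0$)
$o{\left(L \right)} = - L^{2}$ ($o{\left(L \right)} = 0 - L^{2} = - L^{2}$)
$-713548 + o{\left(-517 \right)} = -713548 - \left(-517\right)^{2} = -713548 - 267289 = -980837$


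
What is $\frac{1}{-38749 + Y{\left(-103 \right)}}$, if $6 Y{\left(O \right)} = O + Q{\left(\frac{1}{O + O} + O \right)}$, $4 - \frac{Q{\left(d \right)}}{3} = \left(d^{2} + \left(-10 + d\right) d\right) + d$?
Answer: $- \frac{31827}{1586184113} \approx -2.0065 \cdot 10^{-5}$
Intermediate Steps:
$Q{\left(d \right)} = 12 - 3 d - 3 d^{2} - 3 d \left(-10 + d\right)$ ($Q{\left(d \right)} = 12 - 3 \left(\left(d^{2} + \left(-10 + d\right) d\right) + d\right) = 12 - 3 \left(\left(d^{2} + d \left(-10 + d\right)\right) + d\right) = 12 - 3 \left(d + d^{2} + d \left(-10 + d\right)\right) = 12 - \left(3 d + 3 d^{2} + 3 d \left(-10 + d\right)\right) = 12 - 3 d - 3 d^{2} - 3 d \left(-10 + d\right)$)
$Y{\left(O \right)} = 2 - \left(O + \frac{1}{2 O}\right)^{2} + \frac{9}{4 O} + \frac{14 O}{3}$ ($Y{\left(O \right)} = \frac{O + \left(12 - 6 \left(\frac{1}{O + O} + O\right)^{2} + 27 \left(\frac{1}{O + O} + O\right)\right)}{6} = \frac{O + \left(12 - 6 \left(\frac{1}{2 O} + O\right)^{2} + 27 \left(\frac{1}{2 O} + O\right)\right)}{6} = \frac{O + \left(12 - 6 \left(O + \frac{1}{2 O}\right)^{2} + 27 \left(O + \frac{1}{2 O}\right)\right)}{6} = \frac{O + \left(12 - 6 \left(O + \frac{1}{2 O}\right)^{2} + \left(27 O + \frac{27}{2 O}\right)\right)}{6} = \frac{O + \left(12 - 6 \left(O + \frac{1}{2 O}\right)^{2} + 27 O + \frac{27}{2 O}\right)}{6} = \frac{12 - 6 \left(O + \frac{1}{2 O}\right)^{2} + 28 O + \frac{27}{2 O}}{6} = 2 - \left(O + \frac{1}{2 O}\right)^{2} + \frac{9}{4 O} + \frac{14 O}{3}$)
$\frac{1}{-38749 + Y{\left(-103 \right)}} = \frac{1}{-38749 + \left(1 - \left(-103\right)^{2} - \frac{1}{4 \cdot 10609} + \frac{9}{4 \left(-103\right)} + \frac{14}{3} \left(-103\right)\right)} = \frac{1}{-38749 - \frac{352919690}{31827}} = \frac{1}{- \frac{1586184113}{31827}} = - \frac{31827}{1586184113}$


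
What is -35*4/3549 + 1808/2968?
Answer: 107162/188097 ≈ 0.56972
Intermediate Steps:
-35*4/3549 + 1808/2968 = -140*1/3549 + 1808*(1/2968) = -20/507 + 226/371 = 107162/188097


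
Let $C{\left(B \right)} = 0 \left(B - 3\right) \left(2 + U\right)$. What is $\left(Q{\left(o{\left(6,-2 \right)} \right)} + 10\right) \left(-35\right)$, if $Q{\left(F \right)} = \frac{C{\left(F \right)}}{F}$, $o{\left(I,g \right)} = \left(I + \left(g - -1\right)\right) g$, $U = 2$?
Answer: $-350$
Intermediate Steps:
$o{\left(I,g \right)} = g \left(1 + I + g\right)$ ($o{\left(I,g \right)} = \left(I + \left(g + 1\right)\right) g = \left(I + \left(1 + g\right)\right) g = \left(1 + I + g\right) g = g \left(1 + I + g\right)$)
$C{\left(B \right)} = 0$ ($C{\left(B \right)} = 0 \left(B - 3\right) \left(2 + 2\right) = 0 \left(-3 + B\right) 4 = 0 \left(-12 + 4 B\right) = 0$)
$Q{\left(F \right)} = 0$ ($Q{\left(F \right)} = \frac{0}{F} = 0$)
$\left(Q{\left(o{\left(6,-2 \right)} \right)} + 10\right) \left(-35\right) = \left(0 + 10\right) \left(-35\right) = 10 \left(-35\right) = -350$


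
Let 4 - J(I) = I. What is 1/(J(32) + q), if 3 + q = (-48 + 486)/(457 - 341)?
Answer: -58/1579 ≈ -0.036732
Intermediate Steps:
q = 45/58 (q = -3 + (-48 + 486)/(457 - 341) = -3 + 438/116 = -3 + 438*(1/116) = -3 + 219/58 = 45/58 ≈ 0.77586)
J(I) = 4 - I
1/(J(32) + q) = 1/((4 - 1*32) + 45/58) = 1/((4 - 32) + 45/58) = 1/(-28 + 45/58) = 1/(-1579/58) = -58/1579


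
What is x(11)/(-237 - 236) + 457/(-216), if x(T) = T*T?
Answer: -22027/9288 ≈ -2.3716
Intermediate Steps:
x(T) = T²
x(11)/(-237 - 236) + 457/(-216) = 11²/(-237 - 236) + 457/(-216) = 121/(-473) + 457*(-1/216) = 121*(-1/473) - 457/216 = -11/43 - 457/216 = -22027/9288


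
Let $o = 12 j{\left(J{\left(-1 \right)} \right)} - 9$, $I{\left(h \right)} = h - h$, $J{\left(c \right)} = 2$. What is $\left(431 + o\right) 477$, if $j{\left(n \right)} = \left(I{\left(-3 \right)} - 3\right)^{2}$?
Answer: $252810$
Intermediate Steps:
$I{\left(h \right)} = 0$
$j{\left(n \right)} = 9$ ($j{\left(n \right)} = \left(0 - 3\right)^{2} = \left(-3\right)^{2} = 9$)
$o = 99$ ($o = 12 \cdot 9 - 9 = 108 - 9 = 99$)
$\left(431 + o\right) 477 = \left(431 + 99\right) 477 = 530 \cdot 477 = 252810$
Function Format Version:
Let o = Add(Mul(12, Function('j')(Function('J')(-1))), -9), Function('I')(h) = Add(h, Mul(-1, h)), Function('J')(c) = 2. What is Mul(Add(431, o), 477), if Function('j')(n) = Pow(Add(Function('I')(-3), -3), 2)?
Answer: 252810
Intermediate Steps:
Function('I')(h) = 0
Function('j')(n) = 9 (Function('j')(n) = Pow(Add(0, -3), 2) = Pow(-3, 2) = 9)
o = 99 (o = Add(Mul(12, 9), -9) = Add(108, -9) = 99)
Mul(Add(431, o), 477) = Mul(Add(431, 99), 477) = Mul(530, 477) = 252810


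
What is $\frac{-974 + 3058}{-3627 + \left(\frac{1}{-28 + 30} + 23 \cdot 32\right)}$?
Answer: $- \frac{4168}{5781} \approx -0.72098$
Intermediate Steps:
$\frac{-974 + 3058}{-3627 + \left(\frac{1}{-28 + 30} + 23 \cdot 32\right)} = \frac{2084}{-3627 + \left(\frac{1}{2} + 736\right)} = \frac{2084}{-3627 + \frac{1473}{2}} = \frac{2084}{- \frac{5781}{2}} = 2084 \left(- \frac{2}{5781}\right) = - \frac{4168}{5781}$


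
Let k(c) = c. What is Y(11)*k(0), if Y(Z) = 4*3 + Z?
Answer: 0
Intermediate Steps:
Y(Z) = 12 + Z
Y(11)*k(0) = (12 + 11)*0 = 23*0 = 0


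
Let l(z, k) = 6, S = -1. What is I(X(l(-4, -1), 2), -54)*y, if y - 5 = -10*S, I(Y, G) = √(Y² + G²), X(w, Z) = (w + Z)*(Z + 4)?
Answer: 90*√145 ≈ 1083.7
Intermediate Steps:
X(w, Z) = (4 + Z)*(Z + w) (X(w, Z) = (Z + w)*(4 + Z) = (4 + Z)*(Z + w))
I(Y, G) = √(G² + Y²)
y = 15 (y = 5 - 10*(-1) = 5 + 10 = 15)
I(X(l(-4, -1), 2), -54)*y = √((-54)² + (2² + 4*2 + 4*6 + 2*6)²)*15 = √(2916 + (4 + 8 + 24 + 12)²)*15 = √(2916 + 48²)*15 = √(2916 + 2304)*15 = √5220*15 = (6*√145)*15 = 90*√145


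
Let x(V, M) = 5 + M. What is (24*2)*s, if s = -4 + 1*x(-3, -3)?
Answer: -96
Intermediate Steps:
s = -2 (s = -4 + 1*(5 - 3) = -4 + 1*2 = -4 + 2 = -2)
(24*2)*s = (24*2)*(-2) = 48*(-2) = -96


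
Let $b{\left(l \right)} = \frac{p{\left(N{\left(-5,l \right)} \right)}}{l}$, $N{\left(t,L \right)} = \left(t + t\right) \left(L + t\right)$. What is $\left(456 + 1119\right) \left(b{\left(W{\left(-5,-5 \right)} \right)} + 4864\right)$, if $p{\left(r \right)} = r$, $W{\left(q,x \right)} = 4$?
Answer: $\frac{15329475}{2} \approx 7.6647 \cdot 10^{6}$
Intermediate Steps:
$N{\left(t,L \right)} = 2 t \left(L + t\right)$
$b{\left(l \right)} = \frac{50 - 10 l}{l}$ ($b{\left(l \right)} = \frac{2 \left(-5\right) \left(l - 5\right)}{l} = \frac{2 \left(-5\right) \left(-5 + l\right)}{l} = \frac{50 - 10 l}{l}$)
$\left(456 + 1119\right) \left(b{\left(W{\left(-5,-5 \right)} \right)} + 4864\right) = \left(456 + 1119\right) \left(\left(-10 + \frac{50}{4}\right) + 4864\right) = 1575 \left(\left(-10 + 50 \cdot \frac{1}{4}\right) + 4864\right) = 1575 \left(\left(-10 + \frac{25}{2}\right) + 4864\right) = 1575 \left(\frac{5}{2} + 4864\right) = 1575 \cdot \frac{9733}{2} = \frac{15329475}{2}$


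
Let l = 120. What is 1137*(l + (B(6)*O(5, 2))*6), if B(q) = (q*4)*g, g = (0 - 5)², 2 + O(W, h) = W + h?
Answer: 20602440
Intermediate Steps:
O(W, h) = -2 + W + h (O(W, h) = -2 + (W + h) = -2 + W + h)
g = 25 (g = (-5)² = 25)
B(q) = 100*q (B(q) = (q*4)*25 = (4*q)*25 = 100*q)
1137*(l + (B(6)*O(5, 2))*6) = 1137*(120 + ((100*6)*(-2 + 5 + 2))*6) = 1137*(120 + (600*5)*6) = 1137*(120 + 3000*6) = 1137*(120 + 18000) = 1137*18120 = 20602440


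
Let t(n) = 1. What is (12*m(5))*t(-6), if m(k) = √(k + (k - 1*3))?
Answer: 12*√7 ≈ 31.749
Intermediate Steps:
m(k) = √(-3 + 2*k) (m(k) = √(k + (k - 3)) = √(k + (-3 + k)) = √(-3 + 2*k))
(12*m(5))*t(-6) = (12*√(-3 + 2*5))*1 = (12*√(-3 + 10))*1 = (12*√7)*1 = 12*√7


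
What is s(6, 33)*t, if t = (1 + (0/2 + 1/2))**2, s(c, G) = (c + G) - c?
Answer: 297/4 ≈ 74.250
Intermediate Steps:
s(c, G) = G (s(c, G) = (G + c) - c = G)
t = 9/4 (t = (1 + (0*(1/2) + 1*(1/2)))**2 = (1 + (0 + 1/2))**2 = (1 + 1/2)**2 = (3/2)**2 = 9/4 ≈ 2.2500)
s(6, 33)*t = 33*(9/4) = 297/4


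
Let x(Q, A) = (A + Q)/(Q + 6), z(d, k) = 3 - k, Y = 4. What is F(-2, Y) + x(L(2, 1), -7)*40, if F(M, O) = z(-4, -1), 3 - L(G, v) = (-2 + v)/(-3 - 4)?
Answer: -456/31 ≈ -14.710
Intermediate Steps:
L(G, v) = 19/7 + v/7 (L(G, v) = 3 - (-2 + v)/(-3 - 4) = 3 - (-2 + v)/(-7) = 3 - (-2 + v)*(-1)/7 = 3 - (2/7 - v/7) = 3 + (-2/7 + v/7) = 19/7 + v/7)
x(Q, A) = (A + Q)/(6 + Q)
F(M, O) = 4 (F(M, O) = 3 - 1*(-1) = 3 + 1 = 4)
F(-2, Y) + x(L(2, 1), -7)*40 = 4 + ((-7 + (19/7 + (1/7)*1))/(6 + (19/7 + (1/7)*1)))*40 = 4 + ((-7 + (19/7 + 1/7))/(6 + (19/7 + 1/7)))*40 = 4 + ((-7 + 20/7)/(6 + 20/7))*40 = 4 + (-29/7/(62/7))*40 = 4 + ((7/62)*(-29/7))*40 = 4 - 29/62*40 = 4 - 580/31 = -456/31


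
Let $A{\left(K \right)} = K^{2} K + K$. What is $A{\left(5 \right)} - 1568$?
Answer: $-1438$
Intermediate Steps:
$A{\left(K \right)} = K + K^{3}$ ($A{\left(K \right)} = K^{3} + K = K + K^{3}$)
$A{\left(5 \right)} - 1568 = \left(5 + 5^{3}\right) - 1568 = \left(5 + 125\right) - 1568 = 130 - 1568 = -1438$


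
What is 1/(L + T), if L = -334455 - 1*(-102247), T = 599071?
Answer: 1/366863 ≈ 2.7258e-6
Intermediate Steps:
L = -232208 (L = -334455 + 102247 = -232208)
1/(L + T) = 1/(-232208 + 599071) = 1/366863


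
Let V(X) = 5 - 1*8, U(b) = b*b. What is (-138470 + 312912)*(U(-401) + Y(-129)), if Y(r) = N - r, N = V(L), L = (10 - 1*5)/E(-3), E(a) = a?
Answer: 28072427734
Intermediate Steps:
U(b) = b²
L = -5/3 (L = (10 - 1*5)/(-3) = (10 - 5)*(-⅓) = 5*(-⅓) = -5/3 ≈ -1.6667)
V(X) = -3 (V(X) = 5 - 8 = -3)
N = -3
Y(r) = -3 - r
(-138470 + 312912)*(U(-401) + Y(-129)) = (-138470 + 312912)*((-401)² + (-3 - 1*(-129))) = 174442*(160801 + (-3 + 129)) = 174442*(160801 + 126) = 174442*160927 = 28072427734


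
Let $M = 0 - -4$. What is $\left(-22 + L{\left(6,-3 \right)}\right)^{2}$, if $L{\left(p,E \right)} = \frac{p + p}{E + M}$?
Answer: $100$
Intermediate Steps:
$M = 4$ ($M = 0 + 4 = 4$)
$L{\left(p,E \right)} = \frac{2 p}{4 + E}$ ($L{\left(p,E \right)} = \frac{p + p}{E + 4} = \frac{2 p}{4 + E}$)
$\left(-22 + L{\left(6,-3 \right)}\right)^{2} = \left(-22 + 2 \cdot 6 \frac{1}{4 - 3}\right)^{2} = \left(-22 + 2 \cdot 6 \cdot 1^{-1}\right)^{2} = \left(-22 + 2 \cdot 6 \cdot 1\right)^{2} = \left(-22 + 12\right)^{2} = \left(-10\right)^{2} = 100$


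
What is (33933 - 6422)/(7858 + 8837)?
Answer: 27511/16695 ≈ 1.6479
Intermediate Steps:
(33933 - 6422)/(7858 + 8837) = 27511/16695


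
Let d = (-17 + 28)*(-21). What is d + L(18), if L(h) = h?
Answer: -213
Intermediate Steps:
d = -231 (d = 11*(-21) = -231)
d + L(18) = -231 + 18 = -213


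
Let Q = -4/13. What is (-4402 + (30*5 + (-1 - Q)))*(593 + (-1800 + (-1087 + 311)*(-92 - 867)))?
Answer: -41075483445/13 ≈ -3.1597e+9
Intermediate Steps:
Q = -4/13 (Q = -4*1/13 = -4/13 ≈ -0.30769)
(-4402 + (30*5 + (-1 - Q)))*(593 + (-1800 + (-1087 + 311)*(-92 - 867))) = (-4402 + (30*5 + (-1 - 1*(-4/13))))*(593 + (-1800 + (-1087 + 311)*(-92 - 867))) = (-4402 + (150 + (-1 + 4/13)))*(593 + (-1800 - 776*(-959))) = (-4402 + (150 - 9/13))*(593 + (-1800 + 744184)) = (-4402 + 1941/13)*(593 + 742384) = -55285/13*742977 = -41075483445/13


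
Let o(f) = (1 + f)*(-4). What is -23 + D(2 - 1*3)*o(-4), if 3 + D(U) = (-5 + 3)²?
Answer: -11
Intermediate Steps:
o(f) = -4 - 4*f
D(U) = 1 (D(U) = -3 + (-5 + 3)² = -3 + (-2)² = -3 + 4 = 1)
-23 + D(2 - 1*3)*o(-4) = -23 + 1*(-4 - 4*(-4)) = -23 + 1*(-4 + 16) = -23 + 1*12 = -23 + 12 = -11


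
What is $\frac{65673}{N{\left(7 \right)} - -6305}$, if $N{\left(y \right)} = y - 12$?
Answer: $\frac{7297}{700} \approx 10.424$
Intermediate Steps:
$N{\left(y \right)} = -12 + y$ ($N{\left(y \right)} = y - 12 = -12 + y$)
$\frac{65673}{N{\left(7 \right)} - -6305} = \frac{65673}{\left(-12 + 7\right) - -6305} = \frac{65673}{-5 + 6305} = \frac{65673}{6300} = 65673 \cdot \frac{1}{6300} = \frac{7297}{700}$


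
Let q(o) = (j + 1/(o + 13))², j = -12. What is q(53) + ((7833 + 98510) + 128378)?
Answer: 1023070357/4356 ≈ 2.3486e+5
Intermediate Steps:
q(o) = (-12 + 1/(13 + o))² (q(o) = (-12 + 1/(o + 13))² = (-12 + 1/(13 + o))²)
q(53) + ((7833 + 98510) + 128378) = (155 + 12*53)²/(13 + 53)² + ((7833 + 98510) + 128378) = (155 + 636)²/66² + (106343 + 128378) = (1/4356)*791² + 234721 = (1/4356)*625681 + 234721 = 625681/4356 + 234721 = 1023070357/4356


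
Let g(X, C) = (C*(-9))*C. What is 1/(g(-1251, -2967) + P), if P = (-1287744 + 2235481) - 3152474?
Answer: -1/81432538 ≈ -1.2280e-8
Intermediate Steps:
g(X, C) = -9*C² (g(X, C) = (-9*C)*C = -9*C²)
P = -2204737 (P = 947737 - 3152474 = -2204737)
1/(g(-1251, -2967) + P) = 1/(-9*(-2967)² - 2204737) = 1/(-9*8803089 - 2204737) = 1/(-79227801 - 2204737) = 1/(-81432538) = -1/81432538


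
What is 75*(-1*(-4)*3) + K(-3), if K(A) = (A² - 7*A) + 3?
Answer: 933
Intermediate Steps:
K(A) = 3 + A² - 7*A
75*(-1*(-4)*3) + K(-3) = 75*(-1*(-4)*3) + (3 + (-3)² - 7*(-3)) = 75*(4*3) + (3 + 9 + 21) = 75*12 + 33 = 900 + 33 = 933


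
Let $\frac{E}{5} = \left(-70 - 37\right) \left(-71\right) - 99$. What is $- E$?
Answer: $-37490$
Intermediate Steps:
$E = 37490$ ($E = 5 \left(\left(-70 - 37\right) \left(-71\right) - 99\right) = 5 \left(\left(-107\right) \left(-71\right) - 99\right) = 5 \left(7597 - 99\right) = 5 \cdot 7498 = 37490$)
$- E = \left(-1\right) 37490 = -37490$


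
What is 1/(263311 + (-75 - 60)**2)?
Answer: 1/281536 ≈ 3.5519e-6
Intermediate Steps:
1/(263311 + (-75 - 60)**2) = 1/(263311 + (-135)**2) = 1/(263311 + 18225) = 1/281536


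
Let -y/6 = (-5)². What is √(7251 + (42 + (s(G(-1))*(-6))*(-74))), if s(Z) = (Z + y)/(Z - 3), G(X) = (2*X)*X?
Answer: √73005 ≈ 270.19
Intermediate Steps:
y = -150 (y = -6*(-5)² = -6*25 = -150)
G(X) = 2*X²
s(Z) = (-150 + Z)/(-3 + Z) (s(Z) = (Z - 150)/(Z - 3) = (-150 + Z)/(-3 + Z))
√(7251 + (42 + (s(G(-1))*(-6))*(-74))) = √(7251 + (42 + (((-150 + 2*(-1)²)/(-3 + 2*(-1)²))*(-6))*(-74))) = √(7251 + (42 + (((-150 + 2*1)/(-3 + 2*1))*(-6))*(-74))) = √(7251 + (42 + (((-150 + 2)/(-3 + 2))*(-6))*(-74))) = √(7251 + (42 + ((-148/(-1))*(-6))*(-74))) = √(7251 + (42 + (-1*(-148)*(-6))*(-74))) = √(7251 + (42 + (148*(-6))*(-74))) = √(7251 + (42 - 888*(-74))) = √(7251 + (42 + 65712)) = √(7251 + 65754) = √73005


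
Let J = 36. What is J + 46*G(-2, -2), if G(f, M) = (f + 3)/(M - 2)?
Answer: 49/2 ≈ 24.500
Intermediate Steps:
G(f, M) = (3 + f)/(-2 + M)
J + 46*G(-2, -2) = 36 + 46*((3 - 2)/(-2 - 2)) = 36 + 46*(1/(-4)) = 36 + 46*(-1/4*1) = 36 + 46*(-1/4) = 36 - 23/2 = 49/2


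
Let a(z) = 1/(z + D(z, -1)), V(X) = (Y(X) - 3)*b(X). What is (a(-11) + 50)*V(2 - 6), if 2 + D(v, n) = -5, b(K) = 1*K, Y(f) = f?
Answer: 12586/9 ≈ 1398.4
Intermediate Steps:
b(K) = K
D(v, n) = -7 (D(v, n) = -2 - 5 = -7)
V(X) = X*(-3 + X) (V(X) = (X - 3)*X = (-3 + X)*X = X*(-3 + X))
a(z) = 1/(-7 + z) (a(z) = 1/(z - 7) = 1/(-7 + z))
(a(-11) + 50)*V(2 - 6) = (1/(-7 - 11) + 50)*((2 - 6)*(-3 + (2 - 6))) = (1/(-18) + 50)*(-4*(-3 - 4)) = (-1/18 + 50)*(-4*(-7)) = (899/18)*28 = 12586/9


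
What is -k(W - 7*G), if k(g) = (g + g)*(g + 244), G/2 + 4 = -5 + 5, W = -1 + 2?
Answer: -34314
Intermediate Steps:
W = 1
G = -8 (G = -8 + 2*(-5 + 5) = -8 + 2*0 = -8 + 0 = -8)
k(g) = 2*g*(244 + g) (k(g) = (2*g)*(244 + g) = 2*g*(244 + g))
-k(W - 7*G) = -2*(1 - 7*(-8))*(244 + (1 - 7*(-8))) = -2*(1 + 56)*(244 + (1 + 56)) = -2*57*(244 + 57) = -2*57*301 = -1*34314 = -34314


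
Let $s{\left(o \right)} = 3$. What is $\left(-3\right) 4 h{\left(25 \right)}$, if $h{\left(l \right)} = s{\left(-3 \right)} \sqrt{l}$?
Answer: $-180$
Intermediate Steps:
$h{\left(l \right)} = 3 \sqrt{l}$
$\left(-3\right) 4 h{\left(25 \right)} = \left(-3\right) 4 \cdot 3 \sqrt{25} = - 12 \cdot 3 \cdot 5 = \left(-12\right) 15 = -180$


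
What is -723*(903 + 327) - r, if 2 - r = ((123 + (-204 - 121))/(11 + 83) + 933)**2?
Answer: -50383528/2209 ≈ -22808.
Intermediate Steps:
r = -1914058082/2209 (r = 2 - ((123 + (-204 - 121))/(11 + 83) + 933)**2 = 2 - ((123 - 325)/94 + 933)**2 = 2 - (-202*1/94 + 933)**2 = 2 - (-101/47 + 933)**2 = 2 - (43750/47)**2 = 2 - 1*1914062500/2209 = 2 - 1914062500/2209 = -1914058082/2209 ≈ -8.6648e+5)
-723*(903 + 327) - r = -723*(903 + 327) - 1*(-1914058082/2209) = -723*1230 + 1914058082/2209 = -889290 + 1914058082/2209 = -50383528/2209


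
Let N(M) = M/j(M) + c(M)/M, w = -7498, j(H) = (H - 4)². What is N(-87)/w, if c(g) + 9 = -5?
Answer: -108365/5401911606 ≈ -2.0060e-5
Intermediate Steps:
j(H) = (-4 + H)²
c(g) = -14 (c(g) = -9 - 5 = -14)
N(M) = -14/M + M/(-4 + M)² (N(M) = M/((-4 + M)²) - 14/M = M/(-4 + M)² - 14/M = -14/M + M/(-4 + M)²)
N(-87)/w = (-14/(-87) - 87/(-4 - 87)²)/(-7498) = (-14*(-1/87) - 87/(-91)²)*(-1/7498) = (14/87 - 87*1/8281)*(-1/7498) = (14/87 - 87/8281)*(-1/7498) = (108365/720447)*(-1/7498) = -108365/5401911606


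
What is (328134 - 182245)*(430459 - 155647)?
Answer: 40092047868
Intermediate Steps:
(328134 - 182245)*(430459 - 155647) = 145889*274812 = 40092047868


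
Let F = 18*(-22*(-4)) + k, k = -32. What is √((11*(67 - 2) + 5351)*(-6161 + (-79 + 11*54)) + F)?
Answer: 2*I*√8561771 ≈ 5852.1*I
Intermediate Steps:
F = 1552 (F = 18*(-22*(-4)) - 32 = 18*88 - 32 = 1584 - 32 = 1552)
√((11*(67 - 2) + 5351)*(-6161 + (-79 + 11*54)) + F) = √((11*(67 - 2) + 5351)*(-6161 + (-79 + 11*54)) + 1552) = √((11*65 + 5351)*(-6161 + (-79 + 594)) + 1552) = √((715 + 5351)*(-6161 + 515) + 1552) = √(6066*(-5646) + 1552) = √(-34248636 + 1552) = √(-34247084) = 2*I*√8561771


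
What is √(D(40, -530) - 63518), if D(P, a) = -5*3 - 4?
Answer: I*√63537 ≈ 252.07*I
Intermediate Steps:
D(P, a) = -19 (D(P, a) = -15 - 4 = -19)
√(D(40, -530) - 63518) = √(-19 - 63518) = √(-63537) = I*√63537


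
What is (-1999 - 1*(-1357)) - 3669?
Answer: -4311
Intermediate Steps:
(-1999 - 1*(-1357)) - 3669 = (-1999 + 1357) - 3669 = -642 - 3669 = -4311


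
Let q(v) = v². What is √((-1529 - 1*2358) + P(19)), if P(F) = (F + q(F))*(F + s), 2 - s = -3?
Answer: √5233 ≈ 72.339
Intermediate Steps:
s = 5 (s = 2 - 1*(-3) = 2 + 3 = 5)
P(F) = (5 + F)*(F + F²) (P(F) = (F + F²)*(F + 5) = (F + F²)*(5 + F) = (5 + F)*(F + F²))
√((-1529 - 1*2358) + P(19)) = √((-1529 - 1*2358) + 19*(5 + 19² + 6*19)) = √((-1529 - 2358) + 19*(5 + 361 + 114)) = √(-3887 + 19*480) = √(-3887 + 9120) = √5233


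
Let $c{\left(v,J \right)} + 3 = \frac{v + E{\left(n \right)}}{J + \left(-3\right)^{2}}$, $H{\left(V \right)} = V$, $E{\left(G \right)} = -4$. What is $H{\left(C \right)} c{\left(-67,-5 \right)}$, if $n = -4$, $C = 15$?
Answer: $- \frac{1245}{4} \approx -311.25$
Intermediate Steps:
$c{\left(v,J \right)} = -3 + \frac{-4 + v}{9 + J}$ ($c{\left(v,J \right)} = -3 + \frac{v - 4}{J + \left(-3\right)^{2}} = -3 + \frac{-4 + v}{J + 9} = -3 + \frac{-4 + v}{9 + J}$)
$H{\left(C \right)} c{\left(-67,-5 \right)} = 15 \frac{-31 - 67 - -15}{9 - 5} = 15 \frac{-31 - 67 + 15}{4} = 15 \cdot \frac{1}{4} \left(-83\right) = 15 \left(- \frac{83}{4}\right) = - \frac{1245}{4}$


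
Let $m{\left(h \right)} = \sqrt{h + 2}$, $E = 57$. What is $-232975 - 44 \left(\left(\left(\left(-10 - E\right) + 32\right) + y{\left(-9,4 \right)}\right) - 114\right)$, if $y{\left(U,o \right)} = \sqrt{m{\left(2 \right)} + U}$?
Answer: $-226419 - 44 i \sqrt{7} \approx -2.2642 \cdot 10^{5} - 116.41 i$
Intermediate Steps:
$m{\left(h \right)} = \sqrt{2 + h}$
$y{\left(U,o \right)} = \sqrt{2 + U}$ ($y{\left(U,o \right)} = \sqrt{\sqrt{2 + 2} + U} = \sqrt{\sqrt{4} + U} = \sqrt{2 + U}$)
$-232975 - 44 \left(\left(\left(\left(-10 - E\right) + 32\right) + y{\left(-9,4 \right)}\right) - 114\right) = -232975 - 44 \left(\left(\left(\left(-10 - 57\right) + 32\right) + \sqrt{2 - 9}\right) - 114\right) = -232975 - 44 \left(\left(\left(\left(-10 - 57\right) + 32\right) + \sqrt{-7}\right) - 114\right) = -232975 - 44 \left(\left(\left(-67 + 32\right) + i \sqrt{7}\right) - 114\right) = -232975 - 44 \left(\left(-35 + i \sqrt{7}\right) - 114\right) = -232975 - 44 \left(-149 + i \sqrt{7}\right) = -232975 + \left(6556 - 44 i \sqrt{7}\right) = -226419 - 44 i \sqrt{7}$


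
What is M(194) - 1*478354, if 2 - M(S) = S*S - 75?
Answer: -515913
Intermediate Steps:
M(S) = 77 - S**2 (M(S) = 2 - (S*S - 75) = 2 - (S**2 - 75) = 2 - (-75 + S**2) = 2 + (75 - S**2) = 77 - S**2)
M(194) - 1*478354 = (77 - 1*194**2) - 1*478354 = (77 - 1*37636) - 478354 = (77 - 37636) - 478354 = -37559 - 478354 = -515913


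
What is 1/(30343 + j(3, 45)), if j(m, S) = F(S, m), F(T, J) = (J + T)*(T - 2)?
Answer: 1/32407 ≈ 3.0858e-5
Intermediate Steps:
F(T, J) = (-2 + T)*(J + T) (F(T, J) = (J + T)*(-2 + T) = (-2 + T)*(J + T))
j(m, S) = S**2 - 2*S - 2*m + S*m (j(m, S) = S**2 - 2*m - 2*S + m*S = S**2 - 2*m - 2*S + S*m = S**2 - 2*S - 2*m + S*m)
1/(30343 + j(3, 45)) = 1/(30343 + (45**2 - 2*45 - 2*3 + 45*3)) = 1/(30343 + (2025 - 90 - 6 + 135)) = 1/(30343 + 2064) = 1/32407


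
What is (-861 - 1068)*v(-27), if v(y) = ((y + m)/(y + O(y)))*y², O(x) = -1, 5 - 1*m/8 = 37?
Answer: -397966203/28 ≈ -1.4213e+7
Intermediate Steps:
m = -256 (m = 40 - 8*37 = 40 - 296 = -256)
v(y) = y²*(-256 + y)/(-1 + y) (v(y) = ((y - 256)/(y - 1))*y² = ((-256 + y)/(-1 + y))*y² = y²*(-256 + y)/(-1 + y))
(-861 - 1068)*v(-27) = (-861 - 1068)*((-27)²*(-256 - 27)/(-1 - 27)) = -1406241*(-283)/(-28) = -1406241*(-1)*(-283)/28 = -1929*206307/28 = -397966203/28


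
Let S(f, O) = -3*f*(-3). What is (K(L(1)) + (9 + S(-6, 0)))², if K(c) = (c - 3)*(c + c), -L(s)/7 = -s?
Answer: 121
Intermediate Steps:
S(f, O) = 9*f
L(s) = 7*s (L(s) = -(-7)*s = 7*s)
K(c) = 2*c*(-3 + c) (K(c) = (-3 + c)*(2*c) = 2*c*(-3 + c))
(K(L(1)) + (9 + S(-6, 0)))² = (2*(7*1)*(-3 + 7*1) + (9 + 9*(-6)))² = (2*7*(-3 + 7) + (9 - 54))² = (2*7*4 - 45)² = (56 - 45)² = 11² = 121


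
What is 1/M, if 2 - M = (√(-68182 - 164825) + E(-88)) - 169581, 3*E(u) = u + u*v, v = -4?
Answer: 169495/28728788032 + I*√233007/28728788032 ≈ 5.8998e-6 + 1.6802e-8*I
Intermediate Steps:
E(u) = -u (E(u) = (u + u*(-4))/3 = (u - 4*u)/3 = (-3*u)/3 = -u)
M = 169495 - I*√233007 (M = 2 - ((√(-68182 - 164825) - 1*(-88)) - 169581) = 2 - ((√(-233007) + 88) - 169581) = 2 - ((I*√233007 + 88) - 169581) = 2 - ((88 + I*√233007) - 169581) = 2 - (-169493 + I*√233007) = 2 + (169493 - I*√233007) = 169495 - I*√233007 ≈ 1.695e+5 - 482.71*I)
1/M = 1/(169495 - I*√233007)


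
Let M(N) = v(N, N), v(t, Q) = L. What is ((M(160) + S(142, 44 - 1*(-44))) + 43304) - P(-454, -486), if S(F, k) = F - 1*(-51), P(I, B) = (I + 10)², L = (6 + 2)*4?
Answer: -153607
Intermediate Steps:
L = 32 (L = 8*4 = 32)
v(t, Q) = 32
P(I, B) = (10 + I)²
M(N) = 32
S(F, k) = 51 + F (S(F, k) = F + 51 = 51 + F)
((M(160) + S(142, 44 - 1*(-44))) + 43304) - P(-454, -486) = ((32 + (51 + 142)) + 43304) - (10 - 454)² = ((32 + 193) + 43304) - 1*(-444)² = (225 + 43304) - 1*197136 = 43529 - 197136 = -153607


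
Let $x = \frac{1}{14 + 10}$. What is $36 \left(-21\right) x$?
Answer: $- \frac{63}{2} \approx -31.5$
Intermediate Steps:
$x = \frac{1}{24} \approx 0.041667$
$36 \left(-21\right) x = 36 \left(-21\right) \frac{1}{24} = \left(-756\right) \frac{1}{24} = - \frac{63}{2}$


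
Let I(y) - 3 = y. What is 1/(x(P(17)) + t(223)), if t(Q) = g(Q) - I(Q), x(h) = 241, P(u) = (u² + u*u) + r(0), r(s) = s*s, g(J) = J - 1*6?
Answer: 1/232 ≈ 0.0043103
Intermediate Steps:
I(y) = 3 + y
g(J) = -6 + J (g(J) = J - 6 = -6 + J)
r(s) = s²
P(u) = 2*u² (P(u) = (u² + u*u) + 0² = (u² + u²) + 0 = 2*u² + 0 = 2*u²)
t(Q) = -9 (t(Q) = (-6 + Q) - (3 + Q) = (-6 + Q) + (-3 - Q) = -9)
1/(x(P(17)) + t(223)) = 1/(241 - 9) = 1/232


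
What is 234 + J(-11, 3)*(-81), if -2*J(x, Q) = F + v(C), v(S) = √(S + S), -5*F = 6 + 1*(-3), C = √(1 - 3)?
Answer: 2097/10 + 81*2^(¾)*√I/2 ≈ 257.86 + 48.163*I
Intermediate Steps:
C = I*√2 (C = √(-2) = I*√2 ≈ 1.4142*I)
F = -⅗ (F = -(6 + 1*(-3))/5 = -(6 - 3)/5 = -⅕*3 = -⅗ ≈ -0.60000)
v(S) = √2*√S (v(S) = √(2*S) = √2*√S)
J(x, Q) = 3/10 - 2^(¾)*√I/2 (J(x, Q) = -(-⅗ + √2*√(I*√2))/2 = -(-⅗ + √2*(2^(¼)*√I))/2 = -(-⅗ + 2^(¾)*√I)/2 = 3/10 - 2^(¾)*√I/2)
234 + J(-11, 3)*(-81) = 234 + (3/10 - 2^(¾)*√I/2)*(-81) = 234 + (-243/10 + 81*2^(¾)*√I/2) = 2097/10 + 81*2^(¾)*√I/2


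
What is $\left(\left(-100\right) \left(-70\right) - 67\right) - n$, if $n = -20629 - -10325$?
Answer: $17237$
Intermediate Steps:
$n = -10304$ ($n = -20629 + 10325 = -10304$)
$\left(\left(-100\right) \left(-70\right) - 67\right) - n = \left(\left(-100\right) \left(-70\right) - 67\right) - -10304 = \left(7000 - 67\right) + 10304 = 6933 + 10304 = 17237$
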